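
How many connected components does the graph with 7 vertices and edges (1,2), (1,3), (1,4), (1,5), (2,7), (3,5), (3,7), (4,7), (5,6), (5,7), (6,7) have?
1 (components: {1, 2, 3, 4, 5, 6, 7})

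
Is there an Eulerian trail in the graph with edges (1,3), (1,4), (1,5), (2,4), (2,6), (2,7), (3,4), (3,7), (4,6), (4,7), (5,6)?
No (6 vertices have odd degree: {1, 2, 3, 4, 6, 7}; Eulerian path requires 0 or 2)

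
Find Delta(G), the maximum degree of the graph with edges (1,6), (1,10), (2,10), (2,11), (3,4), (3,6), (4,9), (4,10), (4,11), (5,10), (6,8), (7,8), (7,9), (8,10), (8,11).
5 (attained at vertex 10)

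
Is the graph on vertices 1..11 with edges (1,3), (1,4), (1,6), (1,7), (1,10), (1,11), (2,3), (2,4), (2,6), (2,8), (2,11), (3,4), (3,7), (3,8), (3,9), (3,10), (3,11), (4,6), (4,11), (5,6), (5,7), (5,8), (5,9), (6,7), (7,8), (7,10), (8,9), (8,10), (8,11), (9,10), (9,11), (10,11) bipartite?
No (odd cycle of length 3: 6 -> 1 -> 4 -> 6)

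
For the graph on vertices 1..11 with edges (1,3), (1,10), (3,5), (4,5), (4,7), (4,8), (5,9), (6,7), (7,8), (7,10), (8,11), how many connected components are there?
2 (components: {1, 3, 4, 5, 6, 7, 8, 9, 10, 11}, {2})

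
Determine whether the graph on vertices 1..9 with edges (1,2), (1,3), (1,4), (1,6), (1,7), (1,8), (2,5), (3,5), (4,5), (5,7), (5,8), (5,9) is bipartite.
Yes. Partition: {1, 5}, {2, 3, 4, 6, 7, 8, 9}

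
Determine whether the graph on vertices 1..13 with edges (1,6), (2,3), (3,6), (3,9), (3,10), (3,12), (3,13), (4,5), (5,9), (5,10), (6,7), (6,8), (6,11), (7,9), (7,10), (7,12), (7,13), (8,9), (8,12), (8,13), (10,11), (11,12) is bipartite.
Yes. Partition: {1, 3, 5, 7, 8, 11}, {2, 4, 6, 9, 10, 12, 13}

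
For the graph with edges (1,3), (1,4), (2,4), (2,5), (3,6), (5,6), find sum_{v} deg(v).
12 (handshake: sum of degrees = 2|E| = 2 x 6 = 12)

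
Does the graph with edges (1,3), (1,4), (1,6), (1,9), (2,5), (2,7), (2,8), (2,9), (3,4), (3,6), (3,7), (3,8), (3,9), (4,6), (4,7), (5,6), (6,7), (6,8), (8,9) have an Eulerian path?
Yes — and in fact it has an Eulerian circuit (the graph is connected and all 9 vertices have even degree)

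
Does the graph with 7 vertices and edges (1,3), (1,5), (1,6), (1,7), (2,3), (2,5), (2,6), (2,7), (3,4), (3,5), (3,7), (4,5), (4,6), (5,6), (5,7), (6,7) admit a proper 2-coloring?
No (odd cycle of length 3: 6 -> 1 -> 5 -> 6)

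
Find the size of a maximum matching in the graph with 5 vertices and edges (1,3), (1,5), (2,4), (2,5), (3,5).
2 (matching: (1,5), (2,4); upper bound floor(n/2) = floor(5/2) = 2)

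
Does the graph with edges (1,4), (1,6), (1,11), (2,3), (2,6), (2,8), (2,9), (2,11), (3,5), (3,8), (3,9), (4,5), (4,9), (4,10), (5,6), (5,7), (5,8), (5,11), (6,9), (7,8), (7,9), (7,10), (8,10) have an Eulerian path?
No (6 vertices have odd degree: {1, 2, 8, 9, 10, 11}; Eulerian path requires 0 or 2)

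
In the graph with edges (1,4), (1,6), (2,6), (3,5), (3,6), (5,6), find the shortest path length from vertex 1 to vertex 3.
2 (path: 1 -> 6 -> 3, 2 edges)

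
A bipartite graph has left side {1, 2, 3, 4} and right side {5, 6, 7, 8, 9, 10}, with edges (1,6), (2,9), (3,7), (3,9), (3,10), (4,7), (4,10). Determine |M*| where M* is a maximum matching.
4 (matching: (1,6), (2,9), (3,10), (4,7); upper bound min(|L|,|R|) = min(4,6) = 4)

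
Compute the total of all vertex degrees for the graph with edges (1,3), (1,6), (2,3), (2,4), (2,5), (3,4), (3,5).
14 (handshake: sum of degrees = 2|E| = 2 x 7 = 14)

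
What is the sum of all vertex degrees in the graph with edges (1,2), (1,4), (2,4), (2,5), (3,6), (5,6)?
12 (handshake: sum of degrees = 2|E| = 2 x 6 = 12)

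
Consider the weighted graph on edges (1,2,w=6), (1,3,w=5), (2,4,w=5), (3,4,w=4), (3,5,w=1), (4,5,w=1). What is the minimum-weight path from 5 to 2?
6 (path: 5 -> 4 -> 2; weights 1 + 5 = 6)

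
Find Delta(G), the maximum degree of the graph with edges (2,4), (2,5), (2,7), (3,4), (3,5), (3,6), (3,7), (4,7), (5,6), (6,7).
4 (attained at vertices 3, 7)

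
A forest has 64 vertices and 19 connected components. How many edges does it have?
45 (Each of the 19 component trees on V_i vertices has V_i - 1 edges; summing gives V - C = 64 - 19 = 45)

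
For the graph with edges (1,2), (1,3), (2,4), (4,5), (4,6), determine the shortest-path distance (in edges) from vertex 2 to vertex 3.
2 (path: 2 -> 1 -> 3, 2 edges)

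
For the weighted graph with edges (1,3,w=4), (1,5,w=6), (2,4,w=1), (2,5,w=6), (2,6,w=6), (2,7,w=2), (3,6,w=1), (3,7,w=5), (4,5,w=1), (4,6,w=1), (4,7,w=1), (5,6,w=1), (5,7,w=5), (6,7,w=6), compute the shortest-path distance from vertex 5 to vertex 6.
1 (path: 5 -> 6; weights 1 = 1)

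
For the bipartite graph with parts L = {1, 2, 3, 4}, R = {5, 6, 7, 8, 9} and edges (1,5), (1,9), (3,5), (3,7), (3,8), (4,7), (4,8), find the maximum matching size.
3 (matching: (1,9), (3,8), (4,7); upper bound min(|L|,|R|) = min(4,5) = 4)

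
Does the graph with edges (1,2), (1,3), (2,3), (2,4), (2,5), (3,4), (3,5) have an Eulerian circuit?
Yes (the graph is connected and all 5 vertices have even degree)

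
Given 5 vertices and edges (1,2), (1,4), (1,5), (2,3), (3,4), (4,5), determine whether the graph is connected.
Yes (BFS from 1 visits [1, 2, 4, 5, 3] — all 5 vertices reached)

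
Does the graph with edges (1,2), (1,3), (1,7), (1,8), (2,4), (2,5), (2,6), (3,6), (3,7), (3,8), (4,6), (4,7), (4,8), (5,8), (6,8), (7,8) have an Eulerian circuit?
Yes (the graph is connected and all 8 vertices have even degree)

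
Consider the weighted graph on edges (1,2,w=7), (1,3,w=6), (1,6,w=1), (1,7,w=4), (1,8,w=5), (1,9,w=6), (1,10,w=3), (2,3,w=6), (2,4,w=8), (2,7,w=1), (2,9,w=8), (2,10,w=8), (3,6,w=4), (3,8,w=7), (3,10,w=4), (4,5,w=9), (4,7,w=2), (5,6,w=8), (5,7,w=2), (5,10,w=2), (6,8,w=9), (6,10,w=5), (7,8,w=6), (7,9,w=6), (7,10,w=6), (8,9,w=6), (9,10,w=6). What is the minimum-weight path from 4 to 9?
8 (path: 4 -> 7 -> 9; weights 2 + 6 = 8)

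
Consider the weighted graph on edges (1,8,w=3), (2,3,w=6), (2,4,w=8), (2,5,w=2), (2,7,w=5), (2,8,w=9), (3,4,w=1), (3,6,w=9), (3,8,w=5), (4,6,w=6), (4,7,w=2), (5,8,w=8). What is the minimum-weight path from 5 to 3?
8 (path: 5 -> 2 -> 3; weights 2 + 6 = 8)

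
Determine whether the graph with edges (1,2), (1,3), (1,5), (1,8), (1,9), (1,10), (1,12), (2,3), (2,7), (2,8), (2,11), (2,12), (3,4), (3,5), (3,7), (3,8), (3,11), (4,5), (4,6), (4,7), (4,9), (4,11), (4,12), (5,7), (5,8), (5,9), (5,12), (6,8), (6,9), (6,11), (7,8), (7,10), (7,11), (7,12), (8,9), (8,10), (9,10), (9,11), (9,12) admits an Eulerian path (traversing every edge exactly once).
No (4 vertices have odd degree: {1, 3, 4, 5}; Eulerian path requires 0 or 2)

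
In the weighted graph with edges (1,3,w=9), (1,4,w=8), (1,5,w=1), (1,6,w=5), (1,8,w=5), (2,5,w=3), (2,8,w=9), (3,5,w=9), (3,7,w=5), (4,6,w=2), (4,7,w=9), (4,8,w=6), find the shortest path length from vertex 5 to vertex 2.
3 (path: 5 -> 2; weights 3 = 3)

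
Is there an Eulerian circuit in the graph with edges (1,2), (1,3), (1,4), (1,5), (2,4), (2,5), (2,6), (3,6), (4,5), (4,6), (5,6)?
Yes (the graph is connected and all 6 vertices have even degree)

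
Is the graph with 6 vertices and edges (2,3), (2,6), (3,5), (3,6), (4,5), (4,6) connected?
No, it has 2 components: {1}, {2, 3, 4, 5, 6}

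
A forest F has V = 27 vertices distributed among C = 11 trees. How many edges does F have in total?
16 (Each of the 11 component trees on V_i vertices has V_i - 1 edges; summing gives V - C = 27 - 11 = 16)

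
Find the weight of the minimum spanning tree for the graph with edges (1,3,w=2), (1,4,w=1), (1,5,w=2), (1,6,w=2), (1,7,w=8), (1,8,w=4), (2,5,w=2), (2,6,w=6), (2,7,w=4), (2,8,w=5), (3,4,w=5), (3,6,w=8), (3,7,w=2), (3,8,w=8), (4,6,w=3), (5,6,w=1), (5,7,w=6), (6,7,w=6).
14 (MST edges: (1,3,w=2), (1,4,w=1), (1,6,w=2), (1,8,w=4), (2,5,w=2), (3,7,w=2), (5,6,w=1); sum of weights 2 + 1 + 2 + 4 + 2 + 2 + 1 = 14)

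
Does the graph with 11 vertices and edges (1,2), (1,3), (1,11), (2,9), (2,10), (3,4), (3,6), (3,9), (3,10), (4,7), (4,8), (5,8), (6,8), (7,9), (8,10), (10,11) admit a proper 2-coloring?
Yes. Partition: {1, 4, 5, 6, 9, 10}, {2, 3, 7, 8, 11}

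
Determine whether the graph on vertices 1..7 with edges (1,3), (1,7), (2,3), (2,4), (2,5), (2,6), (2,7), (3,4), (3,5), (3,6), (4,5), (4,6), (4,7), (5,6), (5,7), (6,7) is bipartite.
No (odd cycle of length 3: 2 -> 7 -> 4 -> 2)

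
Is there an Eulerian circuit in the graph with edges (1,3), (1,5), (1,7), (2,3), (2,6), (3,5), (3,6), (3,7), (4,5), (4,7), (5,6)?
No (4 vertices have odd degree: {1, 3, 6, 7}; Eulerian circuit requires 0)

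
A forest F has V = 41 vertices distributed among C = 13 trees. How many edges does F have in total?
28 (Each of the 13 component trees on V_i vertices has V_i - 1 edges; summing gives V - C = 41 - 13 = 28)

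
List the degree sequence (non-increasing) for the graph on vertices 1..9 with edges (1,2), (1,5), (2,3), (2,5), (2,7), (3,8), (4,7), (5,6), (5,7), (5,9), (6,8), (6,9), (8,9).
[5, 4, 3, 3, 3, 3, 2, 2, 1] (degrees: deg(1)=2, deg(2)=4, deg(3)=2, deg(4)=1, deg(5)=5, deg(6)=3, deg(7)=3, deg(8)=3, deg(9)=3)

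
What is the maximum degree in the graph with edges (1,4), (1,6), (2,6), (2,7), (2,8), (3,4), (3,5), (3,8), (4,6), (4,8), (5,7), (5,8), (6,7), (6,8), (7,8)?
6 (attained at vertex 8)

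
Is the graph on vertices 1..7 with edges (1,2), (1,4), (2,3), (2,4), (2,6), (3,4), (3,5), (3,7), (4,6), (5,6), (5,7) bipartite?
No (odd cycle of length 3: 4 -> 1 -> 2 -> 4)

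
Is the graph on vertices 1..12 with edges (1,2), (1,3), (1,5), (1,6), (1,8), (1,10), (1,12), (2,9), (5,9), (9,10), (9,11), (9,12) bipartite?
Yes. Partition: {1, 4, 7, 9}, {2, 3, 5, 6, 8, 10, 11, 12}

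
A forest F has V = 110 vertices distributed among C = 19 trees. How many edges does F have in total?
91 (Each of the 19 component trees on V_i vertices has V_i - 1 edges; summing gives V - C = 110 - 19 = 91)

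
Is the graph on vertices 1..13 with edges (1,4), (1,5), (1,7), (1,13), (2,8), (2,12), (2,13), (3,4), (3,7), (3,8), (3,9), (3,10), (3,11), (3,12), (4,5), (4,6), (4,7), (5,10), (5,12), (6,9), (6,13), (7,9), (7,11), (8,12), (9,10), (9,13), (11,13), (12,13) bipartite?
No (odd cycle of length 3: 7 -> 1 -> 4 -> 7)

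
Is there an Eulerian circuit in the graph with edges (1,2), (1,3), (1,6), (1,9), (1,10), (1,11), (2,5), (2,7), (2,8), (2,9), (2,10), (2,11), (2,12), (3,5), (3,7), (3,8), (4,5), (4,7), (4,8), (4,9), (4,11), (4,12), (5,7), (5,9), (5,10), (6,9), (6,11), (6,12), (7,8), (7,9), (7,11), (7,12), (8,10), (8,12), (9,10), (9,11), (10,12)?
Yes (the graph is connected and all 12 vertices have even degree)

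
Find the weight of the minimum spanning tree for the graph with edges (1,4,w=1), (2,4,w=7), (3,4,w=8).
16 (MST edges: (1,4,w=1), (2,4,w=7), (3,4,w=8); sum of weights 1 + 7 + 8 = 16)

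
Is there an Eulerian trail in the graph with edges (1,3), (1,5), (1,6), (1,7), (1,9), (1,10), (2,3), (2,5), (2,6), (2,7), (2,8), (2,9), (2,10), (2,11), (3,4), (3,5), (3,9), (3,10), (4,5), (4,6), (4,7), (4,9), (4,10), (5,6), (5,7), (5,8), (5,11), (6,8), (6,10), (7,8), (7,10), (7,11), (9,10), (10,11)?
Yes (the graph is connected and exactly 2 vertices have odd degree: {7, 9}; any Eulerian path must start and end at those)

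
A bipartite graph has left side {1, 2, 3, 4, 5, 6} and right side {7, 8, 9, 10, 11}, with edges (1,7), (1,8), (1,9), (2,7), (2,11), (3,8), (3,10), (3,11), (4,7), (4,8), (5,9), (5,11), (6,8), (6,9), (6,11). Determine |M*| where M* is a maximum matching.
5 (matching: (1,9), (2,11), (3,10), (4,7), (6,8); upper bound min(|L|,|R|) = min(6,5) = 5)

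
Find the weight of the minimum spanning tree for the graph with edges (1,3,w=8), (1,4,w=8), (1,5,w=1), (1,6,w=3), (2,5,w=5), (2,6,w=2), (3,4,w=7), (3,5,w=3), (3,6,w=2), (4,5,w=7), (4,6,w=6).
14 (MST edges: (1,5,w=1), (1,6,w=3), (2,6,w=2), (3,6,w=2), (4,6,w=6); sum of weights 1 + 3 + 2 + 2 + 6 = 14)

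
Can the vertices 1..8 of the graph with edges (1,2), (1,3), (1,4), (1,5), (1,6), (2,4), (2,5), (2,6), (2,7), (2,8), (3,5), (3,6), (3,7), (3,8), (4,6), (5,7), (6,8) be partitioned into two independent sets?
No (odd cycle of length 3: 3 -> 1 -> 5 -> 3)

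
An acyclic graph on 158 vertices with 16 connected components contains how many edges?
142 (Each of the 16 component trees on V_i vertices has V_i - 1 edges; summing gives V - C = 158 - 16 = 142)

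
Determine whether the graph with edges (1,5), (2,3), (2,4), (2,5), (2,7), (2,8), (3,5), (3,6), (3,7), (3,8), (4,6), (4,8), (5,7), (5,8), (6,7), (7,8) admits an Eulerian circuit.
No (8 vertices have odd degree: {1, 2, 3, 4, 5, 6, 7, 8}; Eulerian circuit requires 0)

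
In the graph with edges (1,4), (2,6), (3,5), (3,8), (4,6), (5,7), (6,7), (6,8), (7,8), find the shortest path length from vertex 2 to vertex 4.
2 (path: 2 -> 6 -> 4, 2 edges)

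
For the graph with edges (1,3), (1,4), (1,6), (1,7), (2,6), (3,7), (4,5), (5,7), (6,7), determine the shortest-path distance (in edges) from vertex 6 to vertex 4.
2 (path: 6 -> 1 -> 4, 2 edges)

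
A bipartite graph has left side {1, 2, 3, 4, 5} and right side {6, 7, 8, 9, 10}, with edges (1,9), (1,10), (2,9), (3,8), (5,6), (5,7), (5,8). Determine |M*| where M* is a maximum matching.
4 (matching: (1,10), (2,9), (3,8), (5,7); upper bound min(|L|,|R|) = min(5,5) = 5)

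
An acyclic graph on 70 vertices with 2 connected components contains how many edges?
68 (Each of the 2 component trees on V_i vertices has V_i - 1 edges; summing gives V - C = 70 - 2 = 68)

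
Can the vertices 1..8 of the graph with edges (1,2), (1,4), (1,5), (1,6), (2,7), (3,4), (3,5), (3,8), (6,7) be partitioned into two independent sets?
Yes. Partition: {1, 3, 7}, {2, 4, 5, 6, 8}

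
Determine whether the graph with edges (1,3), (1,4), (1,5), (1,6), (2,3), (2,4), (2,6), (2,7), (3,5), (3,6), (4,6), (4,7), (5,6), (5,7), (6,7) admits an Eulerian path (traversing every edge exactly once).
Yes — and in fact it has an Eulerian circuit (the graph is connected and all 7 vertices have even degree)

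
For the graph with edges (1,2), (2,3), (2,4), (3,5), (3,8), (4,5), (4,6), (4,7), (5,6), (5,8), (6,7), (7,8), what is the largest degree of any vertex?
4 (attained at vertices 4, 5)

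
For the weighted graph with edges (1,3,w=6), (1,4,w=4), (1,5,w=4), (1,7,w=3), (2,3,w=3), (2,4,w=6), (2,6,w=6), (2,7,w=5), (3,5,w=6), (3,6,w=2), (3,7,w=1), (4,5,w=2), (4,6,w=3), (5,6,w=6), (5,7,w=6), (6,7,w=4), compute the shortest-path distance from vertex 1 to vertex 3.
4 (path: 1 -> 7 -> 3; weights 3 + 1 = 4)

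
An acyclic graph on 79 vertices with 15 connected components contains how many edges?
64 (Each of the 15 component trees on V_i vertices has V_i - 1 edges; summing gives V - C = 79 - 15 = 64)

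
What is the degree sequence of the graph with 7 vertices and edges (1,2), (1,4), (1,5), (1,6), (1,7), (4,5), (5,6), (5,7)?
[5, 4, 2, 2, 2, 1, 0] (degrees: deg(1)=5, deg(2)=1, deg(3)=0, deg(4)=2, deg(5)=4, deg(6)=2, deg(7)=2)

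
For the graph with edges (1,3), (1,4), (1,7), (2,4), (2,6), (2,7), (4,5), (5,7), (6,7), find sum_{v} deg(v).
18 (handshake: sum of degrees = 2|E| = 2 x 9 = 18)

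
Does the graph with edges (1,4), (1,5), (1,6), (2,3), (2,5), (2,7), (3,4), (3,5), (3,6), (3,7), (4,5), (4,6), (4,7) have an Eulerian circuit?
No (6 vertices have odd degree: {1, 2, 3, 4, 6, 7}; Eulerian circuit requires 0)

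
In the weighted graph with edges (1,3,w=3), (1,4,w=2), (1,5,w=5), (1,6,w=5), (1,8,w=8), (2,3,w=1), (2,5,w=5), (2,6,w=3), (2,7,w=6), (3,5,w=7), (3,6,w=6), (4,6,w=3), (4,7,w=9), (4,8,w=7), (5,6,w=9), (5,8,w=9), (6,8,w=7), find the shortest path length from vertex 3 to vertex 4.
5 (path: 3 -> 1 -> 4; weights 3 + 2 = 5)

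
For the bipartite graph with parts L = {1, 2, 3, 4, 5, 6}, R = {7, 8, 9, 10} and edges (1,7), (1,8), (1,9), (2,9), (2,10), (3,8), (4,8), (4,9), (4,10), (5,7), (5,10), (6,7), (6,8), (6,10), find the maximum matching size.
4 (matching: (1,9), (2,10), (3,8), (5,7); upper bound min(|L|,|R|) = min(6,4) = 4)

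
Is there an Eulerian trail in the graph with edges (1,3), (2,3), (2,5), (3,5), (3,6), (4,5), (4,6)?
Yes (the graph is connected and exactly 2 vertices have odd degree: {1, 5}; any Eulerian path must start and end at those)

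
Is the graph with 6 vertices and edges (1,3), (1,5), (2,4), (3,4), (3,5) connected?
No, it has 2 components: {1, 2, 3, 4, 5}, {6}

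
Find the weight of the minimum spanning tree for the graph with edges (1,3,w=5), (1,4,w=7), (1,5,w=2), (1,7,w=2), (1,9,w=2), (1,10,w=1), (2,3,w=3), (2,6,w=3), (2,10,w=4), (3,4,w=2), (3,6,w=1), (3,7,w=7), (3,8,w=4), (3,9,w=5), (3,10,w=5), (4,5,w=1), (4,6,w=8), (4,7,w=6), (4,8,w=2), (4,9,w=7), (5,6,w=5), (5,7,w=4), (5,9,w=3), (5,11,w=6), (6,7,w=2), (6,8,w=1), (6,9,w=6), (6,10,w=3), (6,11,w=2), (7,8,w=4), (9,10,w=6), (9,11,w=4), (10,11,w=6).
17 (MST edges: (1,5,w=2), (1,7,w=2), (1,9,w=2), (1,10,w=1), (2,3,w=3), (3,4,w=2), (3,6,w=1), (4,5,w=1), (6,8,w=1), (6,11,w=2); sum of weights 2 + 2 + 2 + 1 + 3 + 2 + 1 + 1 + 1 + 2 = 17)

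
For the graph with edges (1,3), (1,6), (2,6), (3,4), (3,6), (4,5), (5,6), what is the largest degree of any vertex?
4 (attained at vertex 6)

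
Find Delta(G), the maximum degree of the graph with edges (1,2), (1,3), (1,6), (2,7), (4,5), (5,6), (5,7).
3 (attained at vertices 1, 5)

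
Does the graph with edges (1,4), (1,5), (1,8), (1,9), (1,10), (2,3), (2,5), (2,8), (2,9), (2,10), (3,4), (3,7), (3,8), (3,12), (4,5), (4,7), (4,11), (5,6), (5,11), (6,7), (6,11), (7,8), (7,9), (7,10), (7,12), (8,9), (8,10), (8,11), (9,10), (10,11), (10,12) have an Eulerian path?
No (12 vertices have odd degree: {1, 2, 3, 4, 5, 6, 7, 8, 9, 10, 11, 12}; Eulerian path requires 0 or 2)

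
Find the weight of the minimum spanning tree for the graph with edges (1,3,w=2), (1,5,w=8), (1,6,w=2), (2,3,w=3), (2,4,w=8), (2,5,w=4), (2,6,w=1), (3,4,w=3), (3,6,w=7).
12 (MST edges: (1,3,w=2), (1,6,w=2), (2,5,w=4), (2,6,w=1), (3,4,w=3); sum of weights 2 + 2 + 4 + 1 + 3 = 12)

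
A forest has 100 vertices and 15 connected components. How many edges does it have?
85 (Each of the 15 component trees on V_i vertices has V_i - 1 edges; summing gives V - C = 100 - 15 = 85)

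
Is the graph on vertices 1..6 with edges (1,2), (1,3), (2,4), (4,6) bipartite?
Yes. Partition: {1, 4, 5}, {2, 3, 6}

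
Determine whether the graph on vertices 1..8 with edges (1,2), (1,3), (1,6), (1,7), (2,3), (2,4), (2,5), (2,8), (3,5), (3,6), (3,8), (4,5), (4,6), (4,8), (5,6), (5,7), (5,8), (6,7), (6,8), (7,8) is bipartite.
No (odd cycle of length 3: 7 -> 1 -> 6 -> 7)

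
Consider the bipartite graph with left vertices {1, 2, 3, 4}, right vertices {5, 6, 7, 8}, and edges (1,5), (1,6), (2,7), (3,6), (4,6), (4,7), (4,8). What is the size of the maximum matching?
4 (matching: (1,5), (2,7), (3,6), (4,8); upper bound min(|L|,|R|) = min(4,4) = 4)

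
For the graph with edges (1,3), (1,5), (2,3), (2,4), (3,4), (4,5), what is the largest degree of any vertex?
3 (attained at vertices 3, 4)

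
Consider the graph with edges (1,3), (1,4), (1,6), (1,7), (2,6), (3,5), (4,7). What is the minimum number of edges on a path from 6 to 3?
2 (path: 6 -> 1 -> 3, 2 edges)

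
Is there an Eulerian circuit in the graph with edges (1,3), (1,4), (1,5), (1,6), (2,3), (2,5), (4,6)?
Yes (the graph is connected and all 6 vertices have even degree)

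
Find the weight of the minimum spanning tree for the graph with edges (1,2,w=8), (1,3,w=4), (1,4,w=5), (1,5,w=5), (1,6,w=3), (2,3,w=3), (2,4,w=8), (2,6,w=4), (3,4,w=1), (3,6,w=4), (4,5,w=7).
16 (MST edges: (1,3,w=4), (1,5,w=5), (1,6,w=3), (2,3,w=3), (3,4,w=1); sum of weights 4 + 5 + 3 + 3 + 1 = 16)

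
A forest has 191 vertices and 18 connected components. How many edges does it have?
173 (Each of the 18 component trees on V_i vertices has V_i - 1 edges; summing gives V - C = 191 - 18 = 173)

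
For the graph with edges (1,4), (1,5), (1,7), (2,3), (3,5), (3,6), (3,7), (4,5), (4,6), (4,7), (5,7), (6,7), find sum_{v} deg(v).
24 (handshake: sum of degrees = 2|E| = 2 x 12 = 24)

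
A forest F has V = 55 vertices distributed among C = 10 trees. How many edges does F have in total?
45 (Each of the 10 component trees on V_i vertices has V_i - 1 edges; summing gives V - C = 55 - 10 = 45)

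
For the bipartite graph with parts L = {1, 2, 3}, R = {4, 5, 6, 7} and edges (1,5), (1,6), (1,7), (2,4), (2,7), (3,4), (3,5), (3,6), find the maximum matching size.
3 (matching: (1,5), (2,7), (3,6); upper bound min(|L|,|R|) = min(3,4) = 3)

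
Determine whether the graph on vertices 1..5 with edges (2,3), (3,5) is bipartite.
Yes. Partition: {1, 2, 4, 5}, {3}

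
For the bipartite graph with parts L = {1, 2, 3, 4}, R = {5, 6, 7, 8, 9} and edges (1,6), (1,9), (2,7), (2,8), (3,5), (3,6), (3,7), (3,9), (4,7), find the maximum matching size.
4 (matching: (1,9), (2,8), (3,6), (4,7); upper bound min(|L|,|R|) = min(4,5) = 4)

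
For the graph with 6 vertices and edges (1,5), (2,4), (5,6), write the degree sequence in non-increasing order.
[2, 1, 1, 1, 1, 0] (degrees: deg(1)=1, deg(2)=1, deg(3)=0, deg(4)=1, deg(5)=2, deg(6)=1)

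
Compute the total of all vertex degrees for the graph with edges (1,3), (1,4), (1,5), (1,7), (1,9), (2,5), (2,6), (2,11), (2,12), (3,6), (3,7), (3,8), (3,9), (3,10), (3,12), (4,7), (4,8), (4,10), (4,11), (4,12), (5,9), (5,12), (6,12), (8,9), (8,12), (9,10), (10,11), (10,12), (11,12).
58 (handshake: sum of degrees = 2|E| = 2 x 29 = 58)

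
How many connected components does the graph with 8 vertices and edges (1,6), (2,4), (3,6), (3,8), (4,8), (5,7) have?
2 (components: {1, 2, 3, 4, 6, 8}, {5, 7})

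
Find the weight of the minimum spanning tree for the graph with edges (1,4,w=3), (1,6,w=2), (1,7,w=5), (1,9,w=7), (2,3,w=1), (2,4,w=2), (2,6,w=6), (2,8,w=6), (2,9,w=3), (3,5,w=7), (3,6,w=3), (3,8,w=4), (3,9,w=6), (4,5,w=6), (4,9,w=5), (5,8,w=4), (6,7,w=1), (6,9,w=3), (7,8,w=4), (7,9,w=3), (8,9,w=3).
19 (MST edges: (1,4,w=3), (1,6,w=2), (2,3,w=1), (2,4,w=2), (2,9,w=3), (5,8,w=4), (6,7,w=1), (8,9,w=3); sum of weights 3 + 2 + 1 + 2 + 3 + 4 + 1 + 3 = 19)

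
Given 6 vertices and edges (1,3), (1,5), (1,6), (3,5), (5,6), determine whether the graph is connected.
No, it has 3 components: {1, 3, 5, 6}, {2}, {4}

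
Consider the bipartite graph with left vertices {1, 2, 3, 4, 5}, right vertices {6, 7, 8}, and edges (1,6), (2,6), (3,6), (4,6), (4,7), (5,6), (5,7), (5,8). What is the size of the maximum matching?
3 (matching: (1,6), (4,7), (5,8); upper bound min(|L|,|R|) = min(5,3) = 3)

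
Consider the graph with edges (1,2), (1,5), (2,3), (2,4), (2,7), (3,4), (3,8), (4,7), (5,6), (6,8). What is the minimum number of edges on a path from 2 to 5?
2 (path: 2 -> 1 -> 5, 2 edges)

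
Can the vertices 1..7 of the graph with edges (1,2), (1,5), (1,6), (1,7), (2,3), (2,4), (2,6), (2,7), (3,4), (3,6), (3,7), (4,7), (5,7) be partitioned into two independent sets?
No (odd cycle of length 3: 7 -> 1 -> 2 -> 7)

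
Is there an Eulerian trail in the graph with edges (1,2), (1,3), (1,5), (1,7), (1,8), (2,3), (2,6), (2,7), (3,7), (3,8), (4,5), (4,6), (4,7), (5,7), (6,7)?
No (4 vertices have odd degree: {1, 4, 5, 6}; Eulerian path requires 0 or 2)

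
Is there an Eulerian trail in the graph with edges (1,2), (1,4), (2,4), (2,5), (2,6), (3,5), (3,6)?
Yes — and in fact it has an Eulerian circuit (the graph is connected and all 6 vertices have even degree)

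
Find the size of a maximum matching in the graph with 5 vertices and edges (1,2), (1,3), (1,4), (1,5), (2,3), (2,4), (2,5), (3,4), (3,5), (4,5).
2 (matching: (1,5), (2,4); upper bound floor(n/2) = floor(5/2) = 2)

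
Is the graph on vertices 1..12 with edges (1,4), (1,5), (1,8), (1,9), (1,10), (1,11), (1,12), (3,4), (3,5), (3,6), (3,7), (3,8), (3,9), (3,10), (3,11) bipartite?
Yes. Partition: {1, 2, 3}, {4, 5, 6, 7, 8, 9, 10, 11, 12}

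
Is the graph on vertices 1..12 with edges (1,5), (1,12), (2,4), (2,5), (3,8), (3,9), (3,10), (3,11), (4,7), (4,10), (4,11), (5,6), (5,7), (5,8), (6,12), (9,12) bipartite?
Yes. Partition: {1, 2, 6, 7, 8, 9, 10, 11}, {3, 4, 5, 12}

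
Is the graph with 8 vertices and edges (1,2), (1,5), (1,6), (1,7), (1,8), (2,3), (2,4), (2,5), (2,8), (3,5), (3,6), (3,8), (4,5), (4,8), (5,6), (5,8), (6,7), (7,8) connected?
Yes (BFS from 1 visits [1, 2, 5, 6, 7, 8, 3, 4] — all 8 vertices reached)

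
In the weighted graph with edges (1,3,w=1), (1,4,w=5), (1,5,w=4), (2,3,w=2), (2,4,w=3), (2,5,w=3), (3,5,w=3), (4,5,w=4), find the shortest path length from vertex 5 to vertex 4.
4 (path: 5 -> 4; weights 4 = 4)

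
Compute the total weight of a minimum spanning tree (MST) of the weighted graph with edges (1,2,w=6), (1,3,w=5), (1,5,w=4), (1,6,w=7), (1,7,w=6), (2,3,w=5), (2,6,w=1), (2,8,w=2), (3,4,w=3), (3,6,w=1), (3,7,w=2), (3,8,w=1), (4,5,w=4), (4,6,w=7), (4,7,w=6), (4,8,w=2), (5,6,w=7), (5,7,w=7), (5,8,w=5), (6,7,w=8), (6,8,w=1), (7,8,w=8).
15 (MST edges: (1,5,w=4), (2,6,w=1), (3,6,w=1), (3,7,w=2), (3,8,w=1), (4,5,w=4), (4,8,w=2); sum of weights 4 + 1 + 1 + 2 + 1 + 4 + 2 = 15)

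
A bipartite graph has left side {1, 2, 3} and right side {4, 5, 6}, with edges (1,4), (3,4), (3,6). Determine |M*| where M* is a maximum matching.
2 (matching: (1,4), (3,6); upper bound min(|L|,|R|) = min(3,3) = 3)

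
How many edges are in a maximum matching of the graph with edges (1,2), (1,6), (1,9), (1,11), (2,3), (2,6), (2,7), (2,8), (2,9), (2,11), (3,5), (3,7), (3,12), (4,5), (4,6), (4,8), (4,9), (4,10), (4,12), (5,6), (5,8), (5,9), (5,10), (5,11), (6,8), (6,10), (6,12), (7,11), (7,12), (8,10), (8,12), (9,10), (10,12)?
6 (matching: (1,9), (2,11), (3,5), (4,10), (6,8), (7,12); upper bound floor(n/2) = floor(12/2) = 6)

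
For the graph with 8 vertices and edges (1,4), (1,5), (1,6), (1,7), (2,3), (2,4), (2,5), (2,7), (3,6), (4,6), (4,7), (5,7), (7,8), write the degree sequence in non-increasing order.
[5, 4, 4, 4, 3, 3, 2, 1] (degrees: deg(1)=4, deg(2)=4, deg(3)=2, deg(4)=4, deg(5)=3, deg(6)=3, deg(7)=5, deg(8)=1)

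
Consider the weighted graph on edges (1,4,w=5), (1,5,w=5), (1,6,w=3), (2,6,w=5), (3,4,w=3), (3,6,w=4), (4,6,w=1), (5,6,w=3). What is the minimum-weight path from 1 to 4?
4 (path: 1 -> 6 -> 4; weights 3 + 1 = 4)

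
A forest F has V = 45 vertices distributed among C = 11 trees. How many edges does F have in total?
34 (Each of the 11 component trees on V_i vertices has V_i - 1 edges; summing gives V - C = 45 - 11 = 34)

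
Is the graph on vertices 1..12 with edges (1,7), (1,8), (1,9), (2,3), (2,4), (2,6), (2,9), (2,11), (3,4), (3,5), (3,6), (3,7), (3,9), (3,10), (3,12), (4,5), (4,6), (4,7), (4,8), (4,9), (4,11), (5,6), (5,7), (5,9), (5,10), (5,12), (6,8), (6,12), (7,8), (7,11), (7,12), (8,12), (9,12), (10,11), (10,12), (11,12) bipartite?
No (odd cycle of length 3: 7 -> 1 -> 8 -> 7)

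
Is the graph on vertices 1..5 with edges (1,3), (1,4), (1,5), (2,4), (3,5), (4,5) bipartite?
No (odd cycle of length 3: 5 -> 1 -> 4 -> 5)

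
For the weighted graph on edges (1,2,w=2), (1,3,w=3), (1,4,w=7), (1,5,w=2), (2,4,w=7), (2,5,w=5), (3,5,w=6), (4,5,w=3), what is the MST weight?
10 (MST edges: (1,2,w=2), (1,3,w=3), (1,5,w=2), (4,5,w=3); sum of weights 2 + 3 + 2 + 3 = 10)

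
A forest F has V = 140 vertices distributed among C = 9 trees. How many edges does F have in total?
131 (Each of the 9 component trees on V_i vertices has V_i - 1 edges; summing gives V - C = 140 - 9 = 131)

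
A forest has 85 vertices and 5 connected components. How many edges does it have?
80 (Each of the 5 component trees on V_i vertices has V_i - 1 edges; summing gives V - C = 85 - 5 = 80)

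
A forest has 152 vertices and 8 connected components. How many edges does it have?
144 (Each of the 8 component trees on V_i vertices has V_i - 1 edges; summing gives V - C = 152 - 8 = 144)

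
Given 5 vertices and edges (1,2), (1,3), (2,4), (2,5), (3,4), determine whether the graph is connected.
Yes (BFS from 1 visits [1, 2, 3, 4, 5] — all 5 vertices reached)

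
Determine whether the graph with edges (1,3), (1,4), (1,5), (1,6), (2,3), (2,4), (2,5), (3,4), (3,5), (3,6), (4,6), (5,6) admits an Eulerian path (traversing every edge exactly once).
Yes (the graph is connected and exactly 2 vertices have odd degree: {2, 3}; any Eulerian path must start and end at those)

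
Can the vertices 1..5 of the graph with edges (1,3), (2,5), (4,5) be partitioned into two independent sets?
Yes. Partition: {1, 2, 4}, {3, 5}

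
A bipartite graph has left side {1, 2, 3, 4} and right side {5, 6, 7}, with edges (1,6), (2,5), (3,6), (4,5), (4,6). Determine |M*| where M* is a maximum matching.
2 (matching: (1,6), (2,5); upper bound min(|L|,|R|) = min(4,3) = 3)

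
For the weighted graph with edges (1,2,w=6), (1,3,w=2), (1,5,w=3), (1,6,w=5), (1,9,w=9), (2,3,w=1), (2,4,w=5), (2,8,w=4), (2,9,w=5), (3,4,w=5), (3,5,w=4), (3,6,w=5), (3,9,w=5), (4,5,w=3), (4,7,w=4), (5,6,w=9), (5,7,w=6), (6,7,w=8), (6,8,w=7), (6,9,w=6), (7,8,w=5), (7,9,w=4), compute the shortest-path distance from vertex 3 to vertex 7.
9 (path: 3 -> 4 -> 7; weights 5 + 4 = 9)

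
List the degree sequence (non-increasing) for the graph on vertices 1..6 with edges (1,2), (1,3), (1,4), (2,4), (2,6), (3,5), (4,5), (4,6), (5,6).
[4, 3, 3, 3, 3, 2] (degrees: deg(1)=3, deg(2)=3, deg(3)=2, deg(4)=4, deg(5)=3, deg(6)=3)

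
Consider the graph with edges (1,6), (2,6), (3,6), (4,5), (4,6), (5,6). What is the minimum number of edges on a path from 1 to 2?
2 (path: 1 -> 6 -> 2, 2 edges)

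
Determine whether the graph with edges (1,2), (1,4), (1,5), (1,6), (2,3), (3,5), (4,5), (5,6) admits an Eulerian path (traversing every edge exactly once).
Yes — and in fact it has an Eulerian circuit (the graph is connected and all 6 vertices have even degree)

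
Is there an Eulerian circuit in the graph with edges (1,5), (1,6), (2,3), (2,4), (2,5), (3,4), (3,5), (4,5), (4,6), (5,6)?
No (4 vertices have odd degree: {2, 3, 5, 6}; Eulerian circuit requires 0)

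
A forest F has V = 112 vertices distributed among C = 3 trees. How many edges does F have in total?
109 (Each of the 3 component trees on V_i vertices has V_i - 1 edges; summing gives V - C = 112 - 3 = 109)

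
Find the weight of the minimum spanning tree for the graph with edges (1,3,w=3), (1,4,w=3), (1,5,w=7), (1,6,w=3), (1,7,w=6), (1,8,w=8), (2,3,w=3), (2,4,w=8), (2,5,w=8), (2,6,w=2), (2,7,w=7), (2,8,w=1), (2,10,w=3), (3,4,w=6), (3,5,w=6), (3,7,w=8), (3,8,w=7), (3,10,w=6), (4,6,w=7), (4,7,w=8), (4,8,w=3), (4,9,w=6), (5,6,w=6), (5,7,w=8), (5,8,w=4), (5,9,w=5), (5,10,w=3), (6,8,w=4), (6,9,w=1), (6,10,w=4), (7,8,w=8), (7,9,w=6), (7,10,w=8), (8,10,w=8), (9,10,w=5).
25 (MST edges: (1,3,w=3), (1,4,w=3), (1,6,w=3), (1,7,w=6), (2,6,w=2), (2,8,w=1), (2,10,w=3), (5,10,w=3), (6,9,w=1); sum of weights 3 + 3 + 3 + 6 + 2 + 1 + 3 + 3 + 1 = 25)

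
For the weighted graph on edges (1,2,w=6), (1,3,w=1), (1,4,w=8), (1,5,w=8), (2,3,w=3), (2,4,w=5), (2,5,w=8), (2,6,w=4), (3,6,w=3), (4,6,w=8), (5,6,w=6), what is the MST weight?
18 (MST edges: (1,3,w=1), (2,3,w=3), (2,4,w=5), (3,6,w=3), (5,6,w=6); sum of weights 1 + 3 + 5 + 3 + 6 = 18)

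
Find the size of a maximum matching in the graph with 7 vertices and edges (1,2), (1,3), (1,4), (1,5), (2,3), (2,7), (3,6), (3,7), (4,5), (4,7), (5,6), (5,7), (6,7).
3 (matching: (1,5), (3,6), (4,7); upper bound floor(n/2) = floor(7/2) = 3)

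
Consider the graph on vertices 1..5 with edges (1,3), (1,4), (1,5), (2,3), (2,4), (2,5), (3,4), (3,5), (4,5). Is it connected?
Yes (BFS from 1 visits [1, 3, 4, 5, 2] — all 5 vertices reached)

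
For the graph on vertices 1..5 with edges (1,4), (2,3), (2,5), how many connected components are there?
2 (components: {1, 4}, {2, 3, 5})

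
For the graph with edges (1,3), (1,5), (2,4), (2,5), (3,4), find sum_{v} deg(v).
10 (handshake: sum of degrees = 2|E| = 2 x 5 = 10)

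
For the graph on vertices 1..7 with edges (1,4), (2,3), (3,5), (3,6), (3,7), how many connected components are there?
2 (components: {1, 4}, {2, 3, 5, 6, 7})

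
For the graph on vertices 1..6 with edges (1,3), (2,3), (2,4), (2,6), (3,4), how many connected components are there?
2 (components: {1, 2, 3, 4, 6}, {5})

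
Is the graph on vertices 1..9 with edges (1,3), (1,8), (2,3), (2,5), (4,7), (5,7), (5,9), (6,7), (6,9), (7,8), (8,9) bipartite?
Yes. Partition: {1, 2, 7, 9}, {3, 4, 5, 6, 8}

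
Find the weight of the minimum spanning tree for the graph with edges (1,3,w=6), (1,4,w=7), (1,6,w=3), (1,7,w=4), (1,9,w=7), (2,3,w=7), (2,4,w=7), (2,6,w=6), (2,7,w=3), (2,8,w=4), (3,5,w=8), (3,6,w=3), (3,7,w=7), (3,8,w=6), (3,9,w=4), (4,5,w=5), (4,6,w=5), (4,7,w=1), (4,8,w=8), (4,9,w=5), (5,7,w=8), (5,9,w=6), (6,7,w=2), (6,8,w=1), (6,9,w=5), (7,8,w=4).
22 (MST edges: (1,6,w=3), (2,7,w=3), (3,6,w=3), (3,9,w=4), (4,5,w=5), (4,7,w=1), (6,7,w=2), (6,8,w=1); sum of weights 3 + 3 + 3 + 4 + 5 + 1 + 2 + 1 = 22)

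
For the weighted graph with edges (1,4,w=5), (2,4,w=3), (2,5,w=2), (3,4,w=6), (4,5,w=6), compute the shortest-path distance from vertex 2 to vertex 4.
3 (path: 2 -> 4; weights 3 = 3)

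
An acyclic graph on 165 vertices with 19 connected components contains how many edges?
146 (Each of the 19 component trees on V_i vertices has V_i - 1 edges; summing gives V - C = 165 - 19 = 146)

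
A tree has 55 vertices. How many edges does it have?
54 (A tree on V vertices has V - 1 edges, so 55 - 1 = 54)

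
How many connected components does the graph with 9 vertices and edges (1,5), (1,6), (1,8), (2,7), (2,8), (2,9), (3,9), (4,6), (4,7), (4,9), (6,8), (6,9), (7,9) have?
1 (components: {1, 2, 3, 4, 5, 6, 7, 8, 9})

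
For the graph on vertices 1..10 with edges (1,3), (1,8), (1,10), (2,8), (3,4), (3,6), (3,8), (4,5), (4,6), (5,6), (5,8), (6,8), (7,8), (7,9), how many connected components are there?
1 (components: {1, 2, 3, 4, 5, 6, 7, 8, 9, 10})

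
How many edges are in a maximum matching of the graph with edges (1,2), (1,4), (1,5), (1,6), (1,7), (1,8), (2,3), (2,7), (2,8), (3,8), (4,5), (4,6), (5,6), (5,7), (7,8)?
4 (matching: (1,8), (2,3), (4,6), (5,7); upper bound floor(n/2) = floor(8/2) = 4)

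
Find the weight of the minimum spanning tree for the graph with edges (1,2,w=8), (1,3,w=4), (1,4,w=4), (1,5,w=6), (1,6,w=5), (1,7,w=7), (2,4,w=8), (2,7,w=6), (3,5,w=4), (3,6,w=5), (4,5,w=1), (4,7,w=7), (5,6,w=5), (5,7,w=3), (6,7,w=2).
20 (MST edges: (1,3,w=4), (1,4,w=4), (2,7,w=6), (4,5,w=1), (5,7,w=3), (6,7,w=2); sum of weights 4 + 4 + 6 + 1 + 3 + 2 = 20)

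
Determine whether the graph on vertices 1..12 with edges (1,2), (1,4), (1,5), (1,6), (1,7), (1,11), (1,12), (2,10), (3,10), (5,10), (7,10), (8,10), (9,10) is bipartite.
Yes. Partition: {1, 10}, {2, 3, 4, 5, 6, 7, 8, 9, 11, 12}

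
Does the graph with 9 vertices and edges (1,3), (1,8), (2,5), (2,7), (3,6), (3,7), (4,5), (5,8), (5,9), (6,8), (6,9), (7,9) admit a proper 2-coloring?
Yes. Partition: {1, 5, 6, 7}, {2, 3, 4, 8, 9}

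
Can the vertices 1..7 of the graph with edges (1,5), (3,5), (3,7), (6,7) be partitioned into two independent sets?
Yes. Partition: {1, 2, 3, 4, 6}, {5, 7}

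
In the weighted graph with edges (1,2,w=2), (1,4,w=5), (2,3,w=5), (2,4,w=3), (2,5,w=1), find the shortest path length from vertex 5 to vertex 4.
4 (path: 5 -> 2 -> 4; weights 1 + 3 = 4)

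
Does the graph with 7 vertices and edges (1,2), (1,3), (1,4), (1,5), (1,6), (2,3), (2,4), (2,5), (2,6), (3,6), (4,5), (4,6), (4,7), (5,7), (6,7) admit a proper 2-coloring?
No (odd cycle of length 3: 5 -> 1 -> 4 -> 5)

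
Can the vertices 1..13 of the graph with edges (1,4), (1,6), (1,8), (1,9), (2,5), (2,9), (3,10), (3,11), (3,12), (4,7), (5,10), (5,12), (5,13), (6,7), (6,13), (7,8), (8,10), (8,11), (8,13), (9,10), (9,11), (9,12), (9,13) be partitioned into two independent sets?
Yes. Partition: {1, 2, 7, 10, 11, 12, 13}, {3, 4, 5, 6, 8, 9}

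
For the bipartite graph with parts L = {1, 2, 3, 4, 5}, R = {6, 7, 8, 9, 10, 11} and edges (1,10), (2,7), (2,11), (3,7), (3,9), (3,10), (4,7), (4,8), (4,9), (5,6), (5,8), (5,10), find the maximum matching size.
5 (matching: (1,10), (2,11), (3,9), (4,7), (5,8); upper bound min(|L|,|R|) = min(5,6) = 5)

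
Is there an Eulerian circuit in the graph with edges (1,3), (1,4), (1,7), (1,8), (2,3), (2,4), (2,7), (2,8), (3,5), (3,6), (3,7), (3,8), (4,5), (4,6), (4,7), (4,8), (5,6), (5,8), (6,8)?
Yes (the graph is connected and all 8 vertices have even degree)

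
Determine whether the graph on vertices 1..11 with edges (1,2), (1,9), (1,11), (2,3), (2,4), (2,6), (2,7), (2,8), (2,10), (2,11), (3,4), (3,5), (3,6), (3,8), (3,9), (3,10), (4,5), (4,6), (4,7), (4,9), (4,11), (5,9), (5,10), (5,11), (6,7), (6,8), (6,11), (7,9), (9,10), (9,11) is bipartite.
No (odd cycle of length 3: 11 -> 1 -> 9 -> 11)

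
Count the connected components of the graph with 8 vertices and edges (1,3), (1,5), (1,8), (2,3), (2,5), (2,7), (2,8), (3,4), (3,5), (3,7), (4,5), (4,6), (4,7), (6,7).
1 (components: {1, 2, 3, 4, 5, 6, 7, 8})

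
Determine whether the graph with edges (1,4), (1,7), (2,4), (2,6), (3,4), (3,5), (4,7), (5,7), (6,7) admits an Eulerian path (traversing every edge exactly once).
Yes — and in fact it has an Eulerian circuit (the graph is connected and all 7 vertices have even degree)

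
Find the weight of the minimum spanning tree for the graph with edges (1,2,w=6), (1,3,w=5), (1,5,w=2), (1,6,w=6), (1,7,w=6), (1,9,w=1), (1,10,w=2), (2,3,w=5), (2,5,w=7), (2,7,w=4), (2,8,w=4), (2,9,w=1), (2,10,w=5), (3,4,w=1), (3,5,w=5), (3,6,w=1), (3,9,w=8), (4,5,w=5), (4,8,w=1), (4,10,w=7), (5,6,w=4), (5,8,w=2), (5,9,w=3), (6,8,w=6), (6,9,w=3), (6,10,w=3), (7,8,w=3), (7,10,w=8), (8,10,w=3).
14 (MST edges: (1,5,w=2), (1,9,w=1), (1,10,w=2), (2,9,w=1), (3,4,w=1), (3,6,w=1), (4,8,w=1), (5,8,w=2), (7,8,w=3); sum of weights 2 + 1 + 2 + 1 + 1 + 1 + 1 + 2 + 3 = 14)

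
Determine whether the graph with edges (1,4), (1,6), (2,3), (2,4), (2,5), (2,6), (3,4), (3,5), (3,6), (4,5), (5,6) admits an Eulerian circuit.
Yes (the graph is connected and all 6 vertices have even degree)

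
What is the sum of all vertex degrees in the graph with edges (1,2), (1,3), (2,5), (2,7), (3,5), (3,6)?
12 (handshake: sum of degrees = 2|E| = 2 x 6 = 12)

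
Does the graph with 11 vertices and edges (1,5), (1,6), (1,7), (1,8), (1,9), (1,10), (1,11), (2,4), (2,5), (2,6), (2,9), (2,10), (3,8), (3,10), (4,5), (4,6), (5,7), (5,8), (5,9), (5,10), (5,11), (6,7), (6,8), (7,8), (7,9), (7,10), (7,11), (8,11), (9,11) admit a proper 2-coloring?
No (odd cycle of length 3: 10 -> 1 -> 7 -> 10)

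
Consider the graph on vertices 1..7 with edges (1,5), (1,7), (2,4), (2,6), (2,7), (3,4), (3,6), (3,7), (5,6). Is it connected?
Yes (BFS from 1 visits [1, 5, 7, 6, 2, 3, 4] — all 7 vertices reached)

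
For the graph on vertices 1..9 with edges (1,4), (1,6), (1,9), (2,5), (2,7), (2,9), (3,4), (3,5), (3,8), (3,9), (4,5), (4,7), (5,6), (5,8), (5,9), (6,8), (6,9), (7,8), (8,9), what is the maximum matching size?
4 (matching: (1,6), (2,9), (4,7), (5,8); upper bound floor(n/2) = floor(9/2) = 4)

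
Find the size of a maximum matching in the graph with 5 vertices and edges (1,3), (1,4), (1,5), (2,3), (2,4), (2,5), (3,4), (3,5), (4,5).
2 (matching: (1,5), (2,4); upper bound floor(n/2) = floor(5/2) = 2)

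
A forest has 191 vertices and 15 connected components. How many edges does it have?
176 (Each of the 15 component trees on V_i vertices has V_i - 1 edges; summing gives V - C = 191 - 15 = 176)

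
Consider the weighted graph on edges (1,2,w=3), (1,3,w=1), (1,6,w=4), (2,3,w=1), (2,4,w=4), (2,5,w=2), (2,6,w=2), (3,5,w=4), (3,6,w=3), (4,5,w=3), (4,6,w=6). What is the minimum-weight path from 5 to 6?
4 (path: 5 -> 2 -> 6; weights 2 + 2 = 4)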